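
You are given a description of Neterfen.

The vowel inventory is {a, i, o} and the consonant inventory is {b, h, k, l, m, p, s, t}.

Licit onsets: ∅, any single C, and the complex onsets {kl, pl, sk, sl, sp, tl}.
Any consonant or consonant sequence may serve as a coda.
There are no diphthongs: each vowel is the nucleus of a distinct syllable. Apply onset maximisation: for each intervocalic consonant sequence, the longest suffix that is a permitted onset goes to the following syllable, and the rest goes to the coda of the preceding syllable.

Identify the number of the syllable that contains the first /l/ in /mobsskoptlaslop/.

Vowels present: o, o, a, o; each is a nucleus, giving 4 syllables.
/o…o/ gap (V1→V2): /bssk/ splits as /bs/ + /sk/ (/sk/ is the longest suffix that is a licit onset).
/o…a/ gap (V2→V3): /ptl/ — longest licit onset from the right is /tl/, leaving /p/ as coda.
/a…o/ gap (V3→V4): /sl/ is a licit onset in full, so it all attaches to the next syllable.
Putting it together: mobs.skop.tla.slop.
The first /l/ is in the onset of syllable 3 (/tla/).

3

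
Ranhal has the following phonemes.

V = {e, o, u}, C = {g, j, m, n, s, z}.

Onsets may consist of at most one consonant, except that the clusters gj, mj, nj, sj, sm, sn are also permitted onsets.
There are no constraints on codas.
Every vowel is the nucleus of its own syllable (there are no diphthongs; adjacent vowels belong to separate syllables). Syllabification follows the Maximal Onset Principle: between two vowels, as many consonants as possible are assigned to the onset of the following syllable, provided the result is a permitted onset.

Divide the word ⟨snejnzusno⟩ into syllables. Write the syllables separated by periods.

snejn.zu.sno

Vowels present: e, u, o; each is a nucleus, giving 3 syllables.
σ1/σ2 boundary: /jnz/; trying suffixes from longest down, /z/ is the first permitted one, so coda /jn/ | onset /z/.
σ2/σ3 boundary: /sn/ — entire cluster is a permitted onset → onset /sn/, coda ∅.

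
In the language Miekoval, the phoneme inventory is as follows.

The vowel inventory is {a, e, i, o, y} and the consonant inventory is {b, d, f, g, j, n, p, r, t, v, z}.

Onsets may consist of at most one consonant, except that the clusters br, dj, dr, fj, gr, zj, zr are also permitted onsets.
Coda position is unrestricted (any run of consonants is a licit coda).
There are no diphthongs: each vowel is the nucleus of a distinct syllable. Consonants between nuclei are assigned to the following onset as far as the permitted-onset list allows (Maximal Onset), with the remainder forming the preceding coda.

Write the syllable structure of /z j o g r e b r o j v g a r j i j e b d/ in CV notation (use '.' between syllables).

CCV.CCV.CCVCC.CVC.CV.CVCC

Vowels present: o, e, o, a, i, e; each is a nucleus, giving 6 syllables.
σ1/σ2 boundary: /gr/ is a licit onset in full, so it all attaches to the next syllable.
σ2/σ3 boundary: /br/ — entire cluster is a permitted onset → onset /br/, coda ∅.
σ3/σ4 boundary: /jvg/; trying suffixes from longest down, /g/ is the first permitted one, so coda /jv/ | onset /g/.
σ4/σ5 boundary: /rj/ splits as /r/ + /j/ (/j/ is the longest suffix that is a licit onset).
σ5/σ6 boundary: /j/ → onset of the next syllable (single consonants are always licit onsets).
So the parse is zjo.gre.brojv.gar.ji.jebd.
Mapping each syllable to C/V: /zjo/ → CCV, /gre/ → CCV, /brojv/ → CCVCC, /gar/ → CVC, /ji/ → CV, /jebd/ → CVCC.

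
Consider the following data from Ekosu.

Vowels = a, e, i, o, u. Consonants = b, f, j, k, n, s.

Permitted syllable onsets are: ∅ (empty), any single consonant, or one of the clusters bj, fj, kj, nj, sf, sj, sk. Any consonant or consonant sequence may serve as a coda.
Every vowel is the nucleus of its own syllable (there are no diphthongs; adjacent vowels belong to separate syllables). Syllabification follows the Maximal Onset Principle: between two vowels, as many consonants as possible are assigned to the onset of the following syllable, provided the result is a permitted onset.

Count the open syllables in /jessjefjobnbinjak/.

The vowels are e, e, o, i, a — 5 nuclei, so 5 syllables.
/e…e/ gap (V1→V2): /ssj/ splits as /s/ + /sj/ (/sj/ is the longest suffix that is a licit onset).
/e…o/ gap (V2→V3): cluster /fj/ — /fj/ is itself a permitted onset, so the whole cluster goes right; preceding coda = ∅.
/o…i/ gap (V3→V4): /bnb/ splits as /bn/ + /b/ (/b/ is the longest suffix that is a licit onset).
/i…a/ gap (V4→V5): cluster /nj/ — /nj/ is itself a permitted onset, so the whole cluster goes right; preceding coda = ∅.
Result: jes.sje.fjobn.bi.njak.
Classifying each syllable: /jes/ (closed), /sje/ (open), /fjobn/ (closed), /bi/ (open), /njak/ (closed).
Open syllables: 2.

2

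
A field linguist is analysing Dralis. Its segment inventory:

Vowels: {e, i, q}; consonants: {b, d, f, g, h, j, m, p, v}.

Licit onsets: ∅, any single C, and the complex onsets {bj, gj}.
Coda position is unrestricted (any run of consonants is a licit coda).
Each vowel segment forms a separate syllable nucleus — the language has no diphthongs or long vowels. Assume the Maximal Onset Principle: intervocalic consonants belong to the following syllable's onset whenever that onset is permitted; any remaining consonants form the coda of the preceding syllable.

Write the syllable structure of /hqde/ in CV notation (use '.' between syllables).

Nuclei (vowels): q, e → 2 syllables.
Between /q/ (V1) and /e/ (V2): /d/ is a single consonant, so it becomes the next onset.
So the parse is hq.de.
Mapping each syllable to C/V: /hq/ → CV, /de/ → CV.

CV.CV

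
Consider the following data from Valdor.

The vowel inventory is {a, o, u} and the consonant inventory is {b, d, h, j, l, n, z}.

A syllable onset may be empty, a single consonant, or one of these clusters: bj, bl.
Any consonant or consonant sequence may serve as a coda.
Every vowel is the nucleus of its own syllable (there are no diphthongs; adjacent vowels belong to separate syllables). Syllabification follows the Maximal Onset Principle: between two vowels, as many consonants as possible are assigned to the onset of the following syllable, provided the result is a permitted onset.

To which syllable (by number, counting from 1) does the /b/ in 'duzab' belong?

Nuclei (vowels): u, a → 2 syllables.
V1 /u/ – V2 /a/: just /z/ — single C goes to the following onset.
Syllabification: du.zab.
The /b/ is in the coda of syllable 2 (/zab/).

2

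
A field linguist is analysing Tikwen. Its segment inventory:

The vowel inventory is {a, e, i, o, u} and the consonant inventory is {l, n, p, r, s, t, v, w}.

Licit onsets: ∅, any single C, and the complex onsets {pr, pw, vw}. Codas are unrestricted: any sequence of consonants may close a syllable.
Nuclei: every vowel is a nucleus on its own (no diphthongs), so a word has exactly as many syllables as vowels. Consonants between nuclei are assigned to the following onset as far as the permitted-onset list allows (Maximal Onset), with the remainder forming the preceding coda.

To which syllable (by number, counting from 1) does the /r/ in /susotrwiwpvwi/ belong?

2

Nuclei (vowels): u, o, i, i → 4 syllables.
Between /u/ (V1) and /o/ (V2): just /s/ — single C goes to the following onset.
Between /o/ (V2) and /i/ (V3): cluster /trw/ — the longest permitted-onset suffix is /w/; onset = /w/, preceding coda = /tr/.
Between /i/ (V3) and /i/ (V4): /wpvw/; trying suffixes from longest down, /vw/ is the first permitted one, so coda /wp/ | onset /vw/.
Syllabification: su.sotr.wiwp.vwi.
The /r/ is in the coda of syllable 2 (/sotr/).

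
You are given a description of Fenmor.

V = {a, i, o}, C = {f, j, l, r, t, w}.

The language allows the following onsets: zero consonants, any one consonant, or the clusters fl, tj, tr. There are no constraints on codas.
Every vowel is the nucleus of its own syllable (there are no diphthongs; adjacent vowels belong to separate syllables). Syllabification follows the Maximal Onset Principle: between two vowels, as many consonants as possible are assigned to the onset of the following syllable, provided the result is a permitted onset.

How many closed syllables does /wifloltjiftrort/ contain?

The vowels are i, o, i, o — 4 nuclei, so 4 syllables.
/i…o/ gap (V1→V2): /fl/ is a licit onset in full, so it all attaches to the next syllable.
/o…i/ gap (V2→V3): /ltj/ — longest licit onset from the right is /tj/, leaving /l/ as coda.
/i…o/ gap (V3→V4): /ftr/ — longest licit onset from the right is /tr/, leaving /f/ as coda.
Syllabification: wi.flol.tjif.trort.
Classifying each syllable: /wi/ (open), /flol/ (closed), /tjif/ (closed), /trort/ (closed).
Closed syllables: 3.

3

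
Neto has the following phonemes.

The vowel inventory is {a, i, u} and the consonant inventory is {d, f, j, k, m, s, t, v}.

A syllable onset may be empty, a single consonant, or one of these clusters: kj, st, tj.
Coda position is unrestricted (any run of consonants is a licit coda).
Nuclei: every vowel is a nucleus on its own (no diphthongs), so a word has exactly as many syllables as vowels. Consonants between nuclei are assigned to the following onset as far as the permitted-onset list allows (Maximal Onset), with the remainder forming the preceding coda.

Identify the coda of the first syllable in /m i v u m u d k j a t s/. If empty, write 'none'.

none

Nuclei (vowels): i, u, u, a → 4 syllables.
Between /i/ (V1) and /u/ (V2): /v/ is a single consonant, so it becomes the next onset.
Between /u/ (V2) and /u/ (V3): just /m/ — single C goes to the following onset.
Between /u/ (V3) and /a/ (V4): /dkj/ splits as /d/ + /kj/ (/kj/ is the longest suffix that is a licit onset).
Putting it together: mi.vu.mud.kjats.
Syllable 1 is /mi/: onset /m/, nucleus /i/, coda ∅.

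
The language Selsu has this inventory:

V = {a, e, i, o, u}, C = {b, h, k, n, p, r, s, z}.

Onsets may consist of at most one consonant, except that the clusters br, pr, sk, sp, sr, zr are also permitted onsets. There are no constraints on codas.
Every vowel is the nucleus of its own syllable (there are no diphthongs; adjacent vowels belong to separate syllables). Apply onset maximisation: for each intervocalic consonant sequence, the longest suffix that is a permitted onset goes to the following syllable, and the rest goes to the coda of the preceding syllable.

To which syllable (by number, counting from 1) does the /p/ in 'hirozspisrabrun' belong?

Vowels present: i, o, i, a, u; each is a nucleus, giving 5 syllables.
Between /i/ (V1) and /o/ (V2): /r/ → onset of the next syllable (single consonants are always licit onsets).
Between /o/ (V2) and /i/ (V3): /zsp/ — longest licit onset from the right is /sp/, leaving /z/ as coda.
Between /i/ (V3) and /a/ (V4): cluster /sr/ — /sr/ is itself a permitted onset, so the whole cluster goes right; preceding coda = ∅.
Between /a/ (V4) and /u/ (V5): /br/ — entire cluster is a permitted onset → onset /br/, coda ∅.
Syllabification: hi.roz.spi.sra.brun.
The /p/ is in the onset of syllable 3 (/spi/).

3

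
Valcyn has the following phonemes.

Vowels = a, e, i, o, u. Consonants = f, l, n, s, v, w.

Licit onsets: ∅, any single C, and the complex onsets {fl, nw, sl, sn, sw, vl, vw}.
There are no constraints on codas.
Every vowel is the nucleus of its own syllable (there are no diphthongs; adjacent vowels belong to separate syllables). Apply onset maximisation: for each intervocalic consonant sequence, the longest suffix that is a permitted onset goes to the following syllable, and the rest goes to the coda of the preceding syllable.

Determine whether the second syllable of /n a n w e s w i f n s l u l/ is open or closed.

Nuclei (vowels): a, e, i, u → 4 syllables.
/a…e/ gap (V1→V2): /nw/ is a licit onset in full, so it all attaches to the next syllable.
/e…i/ gap (V2→V3): /sw/ — entire cluster is a permitted onset → onset /sw/, coda ∅.
/i…u/ gap (V3→V4): /fnsl/ splits as /fn/ + /sl/ (/sl/ is the longest suffix that is a licit onset).
Result: na.nwe.swifn.slul.
Syllable 2 is /nwe/; it ends in its nucleus with no coda, so it is open.

open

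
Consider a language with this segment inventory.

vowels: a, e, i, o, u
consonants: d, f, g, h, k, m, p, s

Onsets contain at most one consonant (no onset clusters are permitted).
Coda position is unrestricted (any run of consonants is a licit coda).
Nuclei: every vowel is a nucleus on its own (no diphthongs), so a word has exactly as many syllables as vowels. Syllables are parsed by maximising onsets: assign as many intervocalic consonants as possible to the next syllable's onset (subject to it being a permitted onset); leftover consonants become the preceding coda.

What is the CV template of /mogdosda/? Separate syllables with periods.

Nuclei (vowels): o, o, a → 3 syllables.
Between /o/ (V1) and /o/ (V2): /gd/; trying suffixes from longest down, /d/ is the first permitted one, so coda /g/ | onset /d/.
Between /o/ (V2) and /a/ (V3): /sd/ splits as /s/ + /d/ (/d/ is the longest suffix that is a licit onset).
Syllabification: mog.dos.da.
Mapping each syllable to C/V: /mog/ → CVC, /dos/ → CVC, /da/ → CV.

CVC.CVC.CV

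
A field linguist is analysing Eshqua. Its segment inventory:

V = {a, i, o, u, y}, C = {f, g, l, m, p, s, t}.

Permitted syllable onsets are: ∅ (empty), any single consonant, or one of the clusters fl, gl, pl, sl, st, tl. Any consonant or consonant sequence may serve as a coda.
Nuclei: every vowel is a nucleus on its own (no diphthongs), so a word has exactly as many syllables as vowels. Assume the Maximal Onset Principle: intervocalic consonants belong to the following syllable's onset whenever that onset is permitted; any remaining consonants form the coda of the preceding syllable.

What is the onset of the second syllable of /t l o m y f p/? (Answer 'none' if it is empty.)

Vowels present: o, y; each is a nucleus, giving 2 syllables.
σ1/σ2 boundary: just /m/ — single C goes to the following onset.
Result: tlo.myfp.
Syllable 2 is /myfp/: onset /m/, nucleus /y/, coda /fp/.

m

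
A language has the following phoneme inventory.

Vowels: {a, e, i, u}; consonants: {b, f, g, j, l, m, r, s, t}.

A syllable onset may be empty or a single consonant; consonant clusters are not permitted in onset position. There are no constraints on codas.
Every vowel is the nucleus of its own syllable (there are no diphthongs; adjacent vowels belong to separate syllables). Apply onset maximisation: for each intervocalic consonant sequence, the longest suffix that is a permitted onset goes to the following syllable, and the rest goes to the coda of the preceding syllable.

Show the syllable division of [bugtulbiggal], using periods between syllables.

bug.tul.big.gal

The vowels are u, u, i, a — 4 nuclei, so 4 syllables.
Between /u/ (V1) and /u/ (V2): /gt/ splits as /g/ + /t/ (/t/ is the longest suffix that is a licit onset).
Between /u/ (V2) and /i/ (V3): /lb/ splits as /l/ + /b/ (/b/ is the longest suffix that is a licit onset).
Between /i/ (V3) and /a/ (V4): /gg/; trying suffixes from longest down, /g/ is the first permitted one, so coda /g/ | onset /g/.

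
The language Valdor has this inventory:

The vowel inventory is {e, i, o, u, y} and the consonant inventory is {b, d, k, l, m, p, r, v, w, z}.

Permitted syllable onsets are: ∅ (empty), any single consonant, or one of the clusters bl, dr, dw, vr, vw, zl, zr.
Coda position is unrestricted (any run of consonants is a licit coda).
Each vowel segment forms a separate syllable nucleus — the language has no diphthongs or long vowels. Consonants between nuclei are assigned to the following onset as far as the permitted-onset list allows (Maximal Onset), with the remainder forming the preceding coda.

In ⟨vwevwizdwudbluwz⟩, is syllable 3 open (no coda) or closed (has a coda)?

Vowels present: e, i, u, u; each is a nucleus, giving 4 syllables.
/e…i/ gap (V1→V2): cluster /vw/ — /vw/ is itself a permitted onset, so the whole cluster goes right; preceding coda = ∅.
/i…u/ gap (V2→V3): /zdw/ splits as /z/ + /dw/ (/dw/ is the longest suffix that is a licit onset).
/u…u/ gap (V3→V4): /dbl/; trying suffixes from longest down, /bl/ is the first permitted one, so coda /d/ | onset /bl/.
So the parse is vwe.vwiz.dwud.bluwz.
Syllable 3 is /dwud/ with coda /d/, so it is closed.

closed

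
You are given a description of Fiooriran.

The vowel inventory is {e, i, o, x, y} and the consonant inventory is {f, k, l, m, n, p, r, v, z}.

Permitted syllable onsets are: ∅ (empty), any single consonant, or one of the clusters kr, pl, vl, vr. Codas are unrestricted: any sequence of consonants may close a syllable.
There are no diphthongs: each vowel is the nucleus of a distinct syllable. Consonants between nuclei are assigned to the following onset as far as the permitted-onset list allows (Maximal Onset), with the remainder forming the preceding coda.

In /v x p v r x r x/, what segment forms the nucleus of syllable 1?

Vowels present: x, x, x; each is a nucleus, giving 3 syllables.
The first nucleus (vowel 1 from the left) is /x/.

x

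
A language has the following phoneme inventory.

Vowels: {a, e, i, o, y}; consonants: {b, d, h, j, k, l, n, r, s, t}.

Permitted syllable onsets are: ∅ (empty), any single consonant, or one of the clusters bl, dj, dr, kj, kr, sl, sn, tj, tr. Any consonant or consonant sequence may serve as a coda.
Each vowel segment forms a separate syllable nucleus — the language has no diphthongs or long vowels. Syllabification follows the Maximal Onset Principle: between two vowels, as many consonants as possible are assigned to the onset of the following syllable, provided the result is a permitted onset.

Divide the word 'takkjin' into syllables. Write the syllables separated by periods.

tak.kjin

Nuclei (vowels): a, i → 2 syllables.
V1 /a/ – V2 /i/: cluster /kkj/ — the longest permitted-onset suffix is /kj/; onset = /kj/, preceding coda = /k/.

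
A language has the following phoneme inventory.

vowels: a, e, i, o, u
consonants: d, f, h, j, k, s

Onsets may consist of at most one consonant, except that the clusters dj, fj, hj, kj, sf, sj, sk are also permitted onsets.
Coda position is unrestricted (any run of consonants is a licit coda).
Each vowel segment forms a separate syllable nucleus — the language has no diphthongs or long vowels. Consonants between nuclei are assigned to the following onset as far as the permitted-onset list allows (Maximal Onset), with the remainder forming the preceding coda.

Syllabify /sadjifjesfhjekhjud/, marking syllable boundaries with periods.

Nuclei (vowels): a, i, e, e, u → 5 syllables.
Between /a/ (V1) and /i/ (V2): cluster /dj/ — /dj/ is itself a permitted onset, so the whole cluster goes right; preceding coda = ∅.
Between /i/ (V2) and /e/ (V3): /fj/ is a licit onset in full, so it all attaches to the next syllable.
Between /e/ (V3) and /e/ (V4): /sfhj/ splits as /sf/ + /hj/ (/hj/ is the longest suffix that is a licit onset).
Between /e/ (V4) and /u/ (V5): /khj/; trying suffixes from longest down, /hj/ is the first permitted one, so coda /k/ | onset /hj/.

sa.dji.fjesf.hjek.hjud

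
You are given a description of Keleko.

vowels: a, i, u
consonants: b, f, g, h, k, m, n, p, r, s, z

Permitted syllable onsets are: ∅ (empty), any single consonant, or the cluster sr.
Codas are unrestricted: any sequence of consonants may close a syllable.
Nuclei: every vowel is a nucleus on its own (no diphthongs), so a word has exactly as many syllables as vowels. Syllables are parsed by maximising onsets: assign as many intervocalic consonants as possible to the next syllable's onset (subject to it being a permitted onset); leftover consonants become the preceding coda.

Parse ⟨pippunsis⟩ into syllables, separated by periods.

The vowels are i, u, i — 3 nuclei, so 3 syllables.
σ1/σ2 boundary: /pp/; trying suffixes from longest down, /p/ is the first permitted one, so coda /p/ | onset /p/.
σ2/σ3 boundary: /ns/; trying suffixes from longest down, /s/ is the first permitted one, so coda /n/ | onset /s/.

pip.pun.sis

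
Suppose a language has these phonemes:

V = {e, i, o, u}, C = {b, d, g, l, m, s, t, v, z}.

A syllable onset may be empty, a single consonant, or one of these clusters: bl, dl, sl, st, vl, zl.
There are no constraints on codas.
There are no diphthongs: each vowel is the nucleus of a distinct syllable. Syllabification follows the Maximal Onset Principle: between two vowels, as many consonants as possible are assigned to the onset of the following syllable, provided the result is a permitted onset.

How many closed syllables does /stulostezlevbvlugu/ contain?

1

Vowels present: u, o, e, e, u, u; each is a nucleus, giving 6 syllables.
/u…o/ gap (V1→V2): /l/ is a single consonant, so it becomes the next onset.
/o…e/ gap (V2→V3): /st/ is a licit onset in full, so it all attaches to the next syllable.
/e…e/ gap (V3→V4): /zl/ — entire cluster is a permitted onset → onset /zl/, coda ∅.
/e…u/ gap (V4→V5): /vbvl/; trying suffixes from longest down, /vl/ is the first permitted one, so coda /vb/ | onset /vl/.
/u…u/ gap (V5→V6): /g/ is a single consonant, so it becomes the next onset.
Syllabification: stu.lo.ste.zlevb.vlu.gu.
Classifying each syllable: /stu/ (open), /lo/ (open), /ste/ (open), /zlevb/ (closed), /vlu/ (open), /gu/ (open).
Closed syllables: 1.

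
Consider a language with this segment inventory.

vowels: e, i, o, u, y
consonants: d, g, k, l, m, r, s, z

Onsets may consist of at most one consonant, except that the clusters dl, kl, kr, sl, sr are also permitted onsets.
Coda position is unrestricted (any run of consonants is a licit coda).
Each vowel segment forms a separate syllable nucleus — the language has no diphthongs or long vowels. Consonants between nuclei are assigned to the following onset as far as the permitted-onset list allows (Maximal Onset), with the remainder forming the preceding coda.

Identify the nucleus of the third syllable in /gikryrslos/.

The vowels are i, y, o — 3 nuclei, so 3 syllables.
The third nucleus (vowel 3 from the left) is /o/.

o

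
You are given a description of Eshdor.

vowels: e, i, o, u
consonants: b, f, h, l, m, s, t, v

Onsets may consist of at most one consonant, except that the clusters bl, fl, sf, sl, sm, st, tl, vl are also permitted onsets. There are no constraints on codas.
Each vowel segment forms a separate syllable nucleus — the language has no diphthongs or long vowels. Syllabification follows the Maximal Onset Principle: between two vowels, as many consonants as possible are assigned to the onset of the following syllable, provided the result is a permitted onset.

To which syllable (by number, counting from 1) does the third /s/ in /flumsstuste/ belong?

3

The vowels are u, u, e — 3 nuclei, so 3 syllables.
σ1/σ2 boundary: /msst/ — longest licit onset from the right is /st/, leaving /ms/ as coda.
σ2/σ3 boundary: /st/ is a licit onset in full, so it all attaches to the next syllable.
So the parse is flums.stu.ste.
The third /s/ is in the onset of syllable 3 (/ste/).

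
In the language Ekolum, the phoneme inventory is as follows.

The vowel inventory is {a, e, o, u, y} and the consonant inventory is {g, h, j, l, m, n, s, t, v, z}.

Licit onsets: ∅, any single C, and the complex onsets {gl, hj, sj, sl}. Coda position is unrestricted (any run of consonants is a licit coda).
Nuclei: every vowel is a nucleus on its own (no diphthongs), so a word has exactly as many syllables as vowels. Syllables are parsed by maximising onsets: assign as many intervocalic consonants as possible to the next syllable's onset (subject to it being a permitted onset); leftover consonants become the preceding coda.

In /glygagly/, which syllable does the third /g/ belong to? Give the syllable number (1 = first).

3

Vowels present: y, a, y; each is a nucleus, giving 3 syllables.
V1 /y/ – V2 /a/: /g/ is a single consonant, so it becomes the next onset.
V2 /a/ – V3 /y/: /gl/ is a licit onset in full, so it all attaches to the next syllable.
So the parse is gly.ga.gly.
The third /g/ is in the onset of syllable 3 (/gly/).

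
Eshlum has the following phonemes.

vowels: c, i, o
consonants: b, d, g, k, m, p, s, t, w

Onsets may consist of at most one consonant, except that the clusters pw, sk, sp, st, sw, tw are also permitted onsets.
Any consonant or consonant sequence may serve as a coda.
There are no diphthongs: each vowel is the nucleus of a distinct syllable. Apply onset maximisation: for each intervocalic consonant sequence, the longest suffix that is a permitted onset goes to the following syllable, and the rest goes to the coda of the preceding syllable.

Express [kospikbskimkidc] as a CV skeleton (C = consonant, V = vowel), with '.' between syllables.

Vowels present: o, i, i, i, c; each is a nucleus, giving 5 syllables.
/o…i/ gap (V1→V2): cluster /sp/ — /sp/ is itself a permitted onset, so the whole cluster goes right; preceding coda = ∅.
/i…i/ gap (V2→V3): /kbsk/; trying suffixes from longest down, /sk/ is the first permitted one, so coda /kb/ | onset /sk/.
/i…i/ gap (V3→V4): /mk/ splits as /m/ + /k/ (/k/ is the longest suffix that is a licit onset).
/i…c/ gap (V4→V5): /d/ → onset of the next syllable (single consonants are always licit onsets).
Syllabification: ko.spikb.skim.ki.dc.
Mapping each syllable to C/V: /ko/ → CV, /spikb/ → CCVCC, /skim/ → CCVC, /ki/ → CV, /dc/ → CV.

CV.CCVCC.CCVC.CV.CV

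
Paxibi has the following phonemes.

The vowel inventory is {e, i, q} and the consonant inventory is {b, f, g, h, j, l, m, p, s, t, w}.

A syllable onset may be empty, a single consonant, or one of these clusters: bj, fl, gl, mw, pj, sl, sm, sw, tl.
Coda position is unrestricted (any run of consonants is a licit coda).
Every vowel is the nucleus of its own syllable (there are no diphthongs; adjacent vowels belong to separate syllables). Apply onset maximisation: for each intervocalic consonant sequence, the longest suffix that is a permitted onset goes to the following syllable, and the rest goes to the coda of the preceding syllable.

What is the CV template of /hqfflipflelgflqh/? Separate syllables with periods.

The vowels are q, i, e, q — 4 nuclei, so 4 syllables.
Between /q/ (V1) and /i/ (V2): /ffl/; trying suffixes from longest down, /fl/ is the first permitted one, so coda /f/ | onset /fl/.
Between /i/ (V2) and /e/ (V3): cluster /pfl/ — the longest permitted-onset suffix is /fl/; onset = /fl/, preceding coda = /p/.
Between /e/ (V3) and /q/ (V4): /lgfl/ — longest licit onset from the right is /fl/, leaving /lg/ as coda.
So the parse is hqf.flip.flelg.flqh.
Mapping each syllable to C/V: /hqf/ → CVC, /flip/ → CCVC, /flelg/ → CCVCC, /flqh/ → CCVC.

CVC.CCVC.CCVCC.CCVC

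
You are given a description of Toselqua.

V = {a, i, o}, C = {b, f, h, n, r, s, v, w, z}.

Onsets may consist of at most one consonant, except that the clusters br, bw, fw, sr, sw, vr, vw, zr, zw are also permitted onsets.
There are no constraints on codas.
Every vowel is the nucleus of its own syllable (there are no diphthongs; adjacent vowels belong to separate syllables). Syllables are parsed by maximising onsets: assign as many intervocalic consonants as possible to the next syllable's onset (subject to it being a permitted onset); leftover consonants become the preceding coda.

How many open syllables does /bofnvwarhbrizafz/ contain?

Vowels present: o, a, i, a; each is a nucleus, giving 4 syllables.
σ1/σ2 boundary: /fnvw/ splits as /fn/ + /vw/ (/vw/ is the longest suffix that is a licit onset).
σ2/σ3 boundary: /rhbr/ — longest licit onset from the right is /br/, leaving /rh/ as coda.
σ3/σ4 boundary: /z/ is a single consonant, so it becomes the next onset.
So the parse is bofn.vwarh.bri.zafz.
Classifying each syllable: /bofn/ (closed), /vwarh/ (closed), /bri/ (open), /zafz/ (closed).
Open syllables: 1.

1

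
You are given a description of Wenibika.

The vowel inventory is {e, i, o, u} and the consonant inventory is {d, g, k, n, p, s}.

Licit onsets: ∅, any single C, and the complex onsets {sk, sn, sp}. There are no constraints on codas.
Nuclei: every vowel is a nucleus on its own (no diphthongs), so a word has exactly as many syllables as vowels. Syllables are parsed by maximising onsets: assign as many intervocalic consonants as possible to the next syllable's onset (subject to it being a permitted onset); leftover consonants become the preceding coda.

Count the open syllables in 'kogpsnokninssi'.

1

Vowels present: o, o, i, i; each is a nucleus, giving 4 syllables.
σ1/σ2 boundary: /gpsn/ — longest licit onset from the right is /sn/, leaving /gp/ as coda.
σ2/σ3 boundary: /kn/ splits as /k/ + /n/ (/n/ is the longest suffix that is a licit onset).
σ3/σ4 boundary: /nss/ — longest licit onset from the right is /s/, leaving /ns/ as coda.
Syllabification: kogp.snok.nins.si.
Classifying each syllable: /kogp/ (closed), /snok/ (closed), /nins/ (closed), /si/ (open).
Open syllables: 1.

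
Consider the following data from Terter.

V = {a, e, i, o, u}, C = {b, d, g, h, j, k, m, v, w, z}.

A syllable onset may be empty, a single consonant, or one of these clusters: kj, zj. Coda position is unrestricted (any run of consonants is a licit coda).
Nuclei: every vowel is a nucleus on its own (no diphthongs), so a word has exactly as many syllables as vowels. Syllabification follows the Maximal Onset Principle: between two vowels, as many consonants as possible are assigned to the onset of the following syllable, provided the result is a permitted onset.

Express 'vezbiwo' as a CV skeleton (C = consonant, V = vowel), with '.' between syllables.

Nuclei (vowels): e, i, o → 3 syllables.
V1 /e/ – V2 /i/: /zb/ — longest licit onset from the right is /b/, leaving /z/ as coda.
V2 /i/ – V3 /o/: /w/ is a single consonant, so it becomes the next onset.
Putting it together: vez.bi.wo.
Mapping each syllable to C/V: /vez/ → CVC, /bi/ → CV, /wo/ → CV.

CVC.CV.CV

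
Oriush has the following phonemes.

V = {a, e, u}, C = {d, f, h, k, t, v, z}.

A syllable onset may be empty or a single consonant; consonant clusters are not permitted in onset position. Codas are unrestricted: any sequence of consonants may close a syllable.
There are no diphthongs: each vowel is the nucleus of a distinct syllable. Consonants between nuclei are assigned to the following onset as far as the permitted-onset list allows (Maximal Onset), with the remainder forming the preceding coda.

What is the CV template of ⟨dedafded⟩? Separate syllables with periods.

CV.CVC.CVC

Nuclei (vowels): e, a, e → 3 syllables.
V1 /e/ – V2 /a/: /d/ is a single consonant, so it becomes the next onset.
V2 /a/ – V3 /e/: cluster /fd/ — the longest permitted-onset suffix is /d/; onset = /d/, preceding coda = /f/.
Result: de.daf.ded.
Mapping each syllable to C/V: /de/ → CV, /daf/ → CVC, /ded/ → CVC.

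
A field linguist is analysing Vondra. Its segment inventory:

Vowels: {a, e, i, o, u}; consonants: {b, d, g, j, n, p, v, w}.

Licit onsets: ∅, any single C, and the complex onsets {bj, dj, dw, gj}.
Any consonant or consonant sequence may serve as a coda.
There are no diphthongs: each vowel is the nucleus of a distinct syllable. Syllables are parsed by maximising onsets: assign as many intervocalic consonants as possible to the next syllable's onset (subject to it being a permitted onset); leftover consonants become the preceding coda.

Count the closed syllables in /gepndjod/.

Nuclei (vowels): e, o → 2 syllables.
σ1/σ2 boundary: /pndj/; trying suffixes from longest down, /dj/ is the first permitted one, so coda /pn/ | onset /dj/.
So the parse is gepn.djod.
Classifying each syllable: /gepn/ (closed), /djod/ (closed).
Closed syllables: 2.

2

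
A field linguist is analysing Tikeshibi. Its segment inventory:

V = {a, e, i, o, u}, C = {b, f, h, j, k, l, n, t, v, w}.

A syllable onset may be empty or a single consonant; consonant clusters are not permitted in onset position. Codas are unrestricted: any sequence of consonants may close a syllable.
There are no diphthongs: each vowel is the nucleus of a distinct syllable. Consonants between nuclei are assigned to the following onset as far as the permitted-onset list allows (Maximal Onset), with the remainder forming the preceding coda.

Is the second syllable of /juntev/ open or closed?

The vowels are u, e — 2 nuclei, so 2 syllables.
σ1/σ2 boundary: /nt/; trying suffixes from longest down, /t/ is the first permitted one, so coda /n/ | onset /t/.
Putting it together: jun.tev.
Syllable 2 is /tev/ with coda /v/, so it is closed.

closed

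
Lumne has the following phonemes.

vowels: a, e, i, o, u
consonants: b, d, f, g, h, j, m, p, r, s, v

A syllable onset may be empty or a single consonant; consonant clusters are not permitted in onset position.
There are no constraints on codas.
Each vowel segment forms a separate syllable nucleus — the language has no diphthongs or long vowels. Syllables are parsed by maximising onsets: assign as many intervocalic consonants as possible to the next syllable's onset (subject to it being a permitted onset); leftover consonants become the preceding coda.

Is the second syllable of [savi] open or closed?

open

Vowels present: a, i; each is a nucleus, giving 2 syllables.
V1 /a/ – V2 /i/: /v/ → onset of the next syllable (single consonants are always licit onsets).
Putting it together: sa.vi.
Syllable 2 is /vi/; it ends in its nucleus with no coda, so it is open.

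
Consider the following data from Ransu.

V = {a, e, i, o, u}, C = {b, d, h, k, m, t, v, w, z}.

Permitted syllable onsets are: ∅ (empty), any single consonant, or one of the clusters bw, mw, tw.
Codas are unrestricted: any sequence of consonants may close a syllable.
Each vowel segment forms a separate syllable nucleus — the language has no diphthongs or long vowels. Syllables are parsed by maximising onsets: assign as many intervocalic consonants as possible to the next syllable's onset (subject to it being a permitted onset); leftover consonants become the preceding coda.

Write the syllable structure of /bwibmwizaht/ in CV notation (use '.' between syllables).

CCVC.CCV.CVCC

Vowels present: i, i, a; each is a nucleus, giving 3 syllables.
V1 /i/ – V2 /i/: /bmw/; trying suffixes from longest down, /mw/ is the first permitted one, so coda /b/ | onset /mw/.
V2 /i/ – V3 /a/: just /z/ — single C goes to the following onset.
Result: bwib.mwi.zaht.
Mapping each syllable to C/V: /bwib/ → CCVC, /mwi/ → CCV, /zaht/ → CVCC.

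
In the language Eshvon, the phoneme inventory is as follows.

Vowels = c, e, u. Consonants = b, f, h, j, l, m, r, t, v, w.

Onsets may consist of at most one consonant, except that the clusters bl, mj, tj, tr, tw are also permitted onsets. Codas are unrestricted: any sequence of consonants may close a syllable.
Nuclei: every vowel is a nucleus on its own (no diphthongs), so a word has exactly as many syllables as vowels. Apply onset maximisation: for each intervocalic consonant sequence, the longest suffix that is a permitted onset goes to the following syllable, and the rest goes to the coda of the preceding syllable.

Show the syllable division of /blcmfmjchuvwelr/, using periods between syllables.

The vowels are c, c, u, e — 4 nuclei, so 4 syllables.
σ1/σ2 boundary: /mfmj/ — longest licit onset from the right is /mj/, leaving /mf/ as coda.
σ2/σ3 boundary: /h/ → onset of the next syllable (single consonants are always licit onsets).
σ3/σ4 boundary: /vw/ splits as /v/ + /w/ (/w/ is the longest suffix that is a licit onset).

blcmf.mjc.huv.welr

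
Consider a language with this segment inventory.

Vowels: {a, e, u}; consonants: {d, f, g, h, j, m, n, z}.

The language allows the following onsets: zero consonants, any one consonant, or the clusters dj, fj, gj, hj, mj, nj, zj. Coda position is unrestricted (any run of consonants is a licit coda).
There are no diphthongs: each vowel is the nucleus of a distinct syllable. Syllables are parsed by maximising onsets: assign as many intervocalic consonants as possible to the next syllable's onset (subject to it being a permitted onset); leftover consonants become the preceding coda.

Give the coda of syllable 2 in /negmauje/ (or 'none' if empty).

The vowels are e, a, u, e — 4 nuclei, so 4 syllables.
V1 /e/ – V2 /a/: /gm/; trying suffixes from longest down, /m/ is the first permitted one, so coda /g/ | onset /m/.
V2 /a/ – V3 /u/: nothing intervenes; syllable break is V.V.
V3 /u/ – V4 /e/: /j/ → onset of the next syllable (single consonants are always licit onsets).
So the parse is neg.ma.u.je.
Syllable 2 is /ma/: onset /m/, nucleus /a/, coda ∅.

none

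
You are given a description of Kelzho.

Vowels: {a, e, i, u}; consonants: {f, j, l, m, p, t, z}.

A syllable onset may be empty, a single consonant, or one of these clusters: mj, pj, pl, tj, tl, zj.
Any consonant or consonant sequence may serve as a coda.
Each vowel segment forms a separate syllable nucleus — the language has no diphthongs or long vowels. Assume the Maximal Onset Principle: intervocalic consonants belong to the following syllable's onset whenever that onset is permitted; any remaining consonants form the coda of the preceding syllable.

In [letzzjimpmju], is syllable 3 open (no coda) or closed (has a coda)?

open

The vowels are e, i, u — 3 nuclei, so 3 syllables.
/e…i/ gap (V1→V2): cluster /tzzj/ — the longest permitted-onset suffix is /zj/; onset = /zj/, preceding coda = /tz/.
/i…u/ gap (V2→V3): /mpmj/; trying suffixes from longest down, /mj/ is the first permitted one, so coda /mp/ | onset /mj/.
Result: letz.zjimp.mju.
Syllable 3 is /mju/; it ends in its nucleus with no coda, so it is open.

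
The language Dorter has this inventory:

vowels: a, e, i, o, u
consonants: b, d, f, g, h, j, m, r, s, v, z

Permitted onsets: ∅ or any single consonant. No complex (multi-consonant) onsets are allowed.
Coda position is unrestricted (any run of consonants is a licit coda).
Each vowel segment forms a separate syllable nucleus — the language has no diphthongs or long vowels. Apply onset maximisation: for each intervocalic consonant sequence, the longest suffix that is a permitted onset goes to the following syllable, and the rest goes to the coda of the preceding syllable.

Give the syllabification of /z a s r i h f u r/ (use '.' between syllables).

zas.rih.fur

Vowels present: a, i, u; each is a nucleus, giving 3 syllables.
σ1/σ2 boundary: /sr/; trying suffixes from longest down, /r/ is the first permitted one, so coda /s/ | onset /r/.
σ2/σ3 boundary: /hf/ — longest licit onset from the right is /f/, leaving /h/ as coda.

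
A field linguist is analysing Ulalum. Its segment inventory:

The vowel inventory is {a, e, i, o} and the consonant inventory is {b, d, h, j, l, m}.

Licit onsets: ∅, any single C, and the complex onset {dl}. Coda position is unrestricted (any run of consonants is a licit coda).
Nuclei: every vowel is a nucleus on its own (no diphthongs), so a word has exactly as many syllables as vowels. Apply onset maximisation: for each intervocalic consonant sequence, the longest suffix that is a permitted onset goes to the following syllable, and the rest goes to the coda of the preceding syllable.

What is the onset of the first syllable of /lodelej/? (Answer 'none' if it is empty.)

Vowels present: o, e, e; each is a nucleus, giving 3 syllables.
/o…e/ gap (V1→V2): /d/ is a single consonant, so it becomes the next onset.
/e…e/ gap (V2→V3): /l/ is a single consonant, so it becomes the next onset.
Syllabification: lo.de.lej.
Syllable 1 is /lo/: onset /l/, nucleus /o/, coda ∅.

l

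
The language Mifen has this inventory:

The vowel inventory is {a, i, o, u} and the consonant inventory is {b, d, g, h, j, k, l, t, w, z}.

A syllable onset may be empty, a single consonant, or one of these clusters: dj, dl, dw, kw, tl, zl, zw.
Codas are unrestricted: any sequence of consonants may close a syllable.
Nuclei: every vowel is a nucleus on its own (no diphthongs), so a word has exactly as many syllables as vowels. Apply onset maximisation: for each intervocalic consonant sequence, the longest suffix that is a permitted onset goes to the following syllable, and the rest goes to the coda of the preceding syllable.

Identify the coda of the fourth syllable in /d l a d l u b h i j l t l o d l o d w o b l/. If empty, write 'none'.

none

Nuclei (vowels): a, u, i, o, o, o → 6 syllables.
σ1/σ2 boundary: /dl/ is a licit onset in full, so it all attaches to the next syllable.
σ2/σ3 boundary: /bh/; trying suffixes from longest down, /h/ is the first permitted one, so coda /b/ | onset /h/.
σ3/σ4 boundary: cluster /jltl/ — the longest permitted-onset suffix is /tl/; onset = /tl/, preceding coda = /jl/.
σ4/σ5 boundary: cluster /dl/ — /dl/ is itself a permitted onset, so the whole cluster goes right; preceding coda = ∅.
σ5/σ6 boundary: /dw/ is a licit onset in full, so it all attaches to the next syllable.
So the parse is dla.dlub.hijl.tlo.dlo.dwobl.
Syllable 4 is /tlo/: onset /tl/, nucleus /o/, coda ∅.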